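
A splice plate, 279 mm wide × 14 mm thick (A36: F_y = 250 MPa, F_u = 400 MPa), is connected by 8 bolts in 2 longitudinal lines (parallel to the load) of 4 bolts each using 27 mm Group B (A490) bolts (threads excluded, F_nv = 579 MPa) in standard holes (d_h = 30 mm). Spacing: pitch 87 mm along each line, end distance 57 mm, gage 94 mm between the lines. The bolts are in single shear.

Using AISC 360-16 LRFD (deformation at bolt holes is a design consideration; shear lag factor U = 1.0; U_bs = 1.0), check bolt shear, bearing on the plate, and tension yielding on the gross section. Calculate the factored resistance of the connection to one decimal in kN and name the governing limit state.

Bolt shear: A_b = π(27)²/4 = 572.56 mm². φR_n = 0.75 × 579 × 572.56 × 8 × 1 = 1989.1 kN.
Bearing (14 mm plate, F_u = 400 MPa): end bolts L_c = 57 − 30/2 = 42, R_n = min(1.2×42×14×400, 2.4×27×14×400) = 282.24 kN/bolt; interior L_c = 87 − 30 = 57, R_n = 362.88 kN/bolt. φR_n = 0.75 × (2×282.24 + 6×362.88) = 2056.3 kN.
Tension yield (gross): A_g = 279×14 = 3906 mm². φR_n = 0.90 × 250 × 3906 = 878.9 kN.
Governing: min(1989.1, 2056.3, 878.9) = 878.9 kN → gross-section yield.

878.9 kN (gross-section yield governs)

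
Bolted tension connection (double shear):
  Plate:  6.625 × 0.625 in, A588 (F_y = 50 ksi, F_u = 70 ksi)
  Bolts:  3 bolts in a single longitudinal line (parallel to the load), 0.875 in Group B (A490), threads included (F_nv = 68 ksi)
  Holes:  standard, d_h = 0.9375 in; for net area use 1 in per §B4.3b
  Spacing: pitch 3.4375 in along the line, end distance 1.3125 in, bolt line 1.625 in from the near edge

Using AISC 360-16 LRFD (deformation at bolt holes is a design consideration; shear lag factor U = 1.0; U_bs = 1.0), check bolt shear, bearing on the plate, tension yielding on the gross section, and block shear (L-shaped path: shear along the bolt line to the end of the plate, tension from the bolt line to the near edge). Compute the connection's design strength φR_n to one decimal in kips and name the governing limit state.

148.9 kips (block shear governs)

Bolt shear: A_b = π(0.875)²/4 = 0.60132 in². φR_n = 0.75 × 68 × 0.60132 × 3 × 2 = 184.0 kips.
Bearing (0.625 in plate, F_u = 70 ksi): end bolts L_c = 1.3125 − 0.9375/2 = 0.84375, R_n = min(1.2×0.84375×0.625×70, 2.4×0.875×0.625×70) = 44.297 kips/bolt; interior L_c = 3.4375 − 0.9375 = 2.5, R_n = 91.875 kips/bolt. φR_n = 0.75 × (1×44.297 + 2×91.875) = 171.0 kips.
Tension yield (gross): A_g = 6.625×0.625 = 4.1406 in². φR_n = 0.90 × 50 × 4.1406 = 186.3 kips.
Block shear: shear path 1×[1.3125+2×3.4375] = 1×8.1875 in, A_gv = 5.1172, A_nv = 1×(8.1875 − 2.5×1)×0.625 = 3.5547 in²; tension to near edge: (1.625 − 0.5×1)×0.625 = 0.70313 in². R_n = min(0.6×70×3.5547, 0.6×50×5.1172) + 1.0×70×0.70313 = min(149.3, 153.52) + 49.219 = 198.52 kips. φR_n = 0.75 × 198.52 = 148.9 kips.
Governing: min(184.0, 171.0, 186.3, 148.9) = 148.9 kips → block shear.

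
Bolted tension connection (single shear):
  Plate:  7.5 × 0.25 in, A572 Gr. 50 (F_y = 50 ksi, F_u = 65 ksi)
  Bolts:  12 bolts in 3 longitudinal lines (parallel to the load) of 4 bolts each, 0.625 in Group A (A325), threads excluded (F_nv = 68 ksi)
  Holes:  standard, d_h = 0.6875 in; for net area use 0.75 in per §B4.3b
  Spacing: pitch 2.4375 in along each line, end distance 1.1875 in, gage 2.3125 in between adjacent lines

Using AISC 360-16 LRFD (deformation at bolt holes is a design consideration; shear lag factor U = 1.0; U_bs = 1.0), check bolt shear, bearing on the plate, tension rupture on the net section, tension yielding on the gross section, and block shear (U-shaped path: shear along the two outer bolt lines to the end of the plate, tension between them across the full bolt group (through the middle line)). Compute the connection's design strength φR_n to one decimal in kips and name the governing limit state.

Bolt shear: A_b = π(0.625)²/4 = 0.3068 in². φR_n = 0.75 × 68 × 0.3068 × 12 × 1 = 187.8 kips.
Bearing (0.25 in plate, F_u = 65 ksi): end bolts L_c = 1.1875 − 0.6875/2 = 0.84375, R_n = min(1.2×0.84375×0.25×65, 2.4×0.625×0.25×65) = 16.453 kips/bolt; interior L_c = 2.4375 − 0.6875 = 1.75, R_n = 24.375 kips/bolt. φR_n = 0.75 × (3×16.453 + 9×24.375) = 201.6 kips.
Tension rupture (net): A_n = (7.5 − 3×0.75)×0.25 = 1.3125 in² (U = 1.0, A_e = A_n). φR_n = 0.75 × 65 × 1.3125 = 64.0 kips.
Tension yield (gross): A_g = 7.5×0.25 = 1.875 in². φR_n = 0.90 × 50 × 1.875 = 84.4 kips.
Block shear: shear path 2×[1.1875+3×2.4375] = 2×8.5 in, A_gv = 4.25, A_nv = 2×(8.5 − 3.5×0.75)×0.25 = 2.9375 in²; tension across gage: (4.625 − 2×0.75)×0.25 = 0.78125 in². R_n = min(0.6×65×2.9375, 0.6×50×4.25) + 1.0×65×0.78125 = min(114.56, 127.5) + 50.781 = 165.34 kips. φR_n = 0.75 × 165.34 = 124.0 kips.
Governing: min(187.8, 201.6, 64.0, 84.4, 124.0) = 64.0 kips → net-section rupture.

64.0 kips (net-section rupture governs)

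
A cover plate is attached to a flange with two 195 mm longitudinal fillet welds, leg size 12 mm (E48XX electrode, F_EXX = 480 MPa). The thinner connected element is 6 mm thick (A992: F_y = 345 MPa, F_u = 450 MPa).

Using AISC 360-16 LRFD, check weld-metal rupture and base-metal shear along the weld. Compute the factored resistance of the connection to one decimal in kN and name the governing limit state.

Weld metal: throat = 0.707×12 = 8.484 mm, L = 2×195 = 390 mm. φR_n = 0.75 × 0.6 × 480 × 8.484 × 390 = 714.7 kN.
Base metal shear (6 mm plate): yield φR_n = 1.0×0.6×345×6×390 = 484.4 kN; rupture φR_n = 0.75×0.6×450×6×390 = 473.9 kN; take 473.9 kN (rupture).
Governing: min(714.7, 473.9) = 473.9 kN → base-metal shear.

473.9 kN (base-metal shear governs)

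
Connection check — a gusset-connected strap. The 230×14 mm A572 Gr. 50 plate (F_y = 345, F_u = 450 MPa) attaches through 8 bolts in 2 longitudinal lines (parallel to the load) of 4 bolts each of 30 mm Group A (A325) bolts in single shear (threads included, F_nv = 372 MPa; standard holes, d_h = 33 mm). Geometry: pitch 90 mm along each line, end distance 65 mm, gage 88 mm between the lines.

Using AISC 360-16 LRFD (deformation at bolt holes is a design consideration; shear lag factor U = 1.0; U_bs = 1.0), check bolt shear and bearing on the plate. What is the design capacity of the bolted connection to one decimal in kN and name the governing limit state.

1577.7 kN (bolt shear governs)

Bolt shear: A_b = π(30)²/4 = 706.86 mm². φR_n = 0.75 × 372 × 706.86 × 8 × 1 = 1577.7 kN.
Bearing (14 mm plate, F_u = 450 MPa): end bolts L_c = 65 − 33/2 = 48.5, R_n = min(1.2×48.5×14×450, 2.4×30×14×450) = 366.66 kN/bolt; interior L_c = 90 − 33 = 57, R_n = 430.92 kN/bolt. φR_n = 0.75 × (2×366.66 + 6×430.92) = 2489.1 kN.
Governing: min(1577.7, 2489.1) = 1577.7 kN → bolt shear.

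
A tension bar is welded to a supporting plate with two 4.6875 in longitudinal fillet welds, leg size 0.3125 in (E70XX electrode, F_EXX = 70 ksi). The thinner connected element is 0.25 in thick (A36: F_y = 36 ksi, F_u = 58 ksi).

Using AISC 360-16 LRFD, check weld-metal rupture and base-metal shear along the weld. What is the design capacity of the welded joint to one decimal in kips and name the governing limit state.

Weld metal: throat = 0.707×0.3125 = 0.22094 in, L = 2×4.6875 = 9.375 in. φR_n = 0.75 × 0.6 × 70 × 0.22094 × 9.375 = 65.2 kips.
Base metal shear (0.25 in plate): yield φR_n = 1.0×0.6×36×0.25×9.375 = 50.6 kips; rupture φR_n = 0.75×0.6×58×0.25×9.375 = 61.2 kips; take 50.6 kips (yield).
Governing: min(65.2, 50.6) = 50.6 kips → base-metal shear.

50.6 kips (base-metal shear governs)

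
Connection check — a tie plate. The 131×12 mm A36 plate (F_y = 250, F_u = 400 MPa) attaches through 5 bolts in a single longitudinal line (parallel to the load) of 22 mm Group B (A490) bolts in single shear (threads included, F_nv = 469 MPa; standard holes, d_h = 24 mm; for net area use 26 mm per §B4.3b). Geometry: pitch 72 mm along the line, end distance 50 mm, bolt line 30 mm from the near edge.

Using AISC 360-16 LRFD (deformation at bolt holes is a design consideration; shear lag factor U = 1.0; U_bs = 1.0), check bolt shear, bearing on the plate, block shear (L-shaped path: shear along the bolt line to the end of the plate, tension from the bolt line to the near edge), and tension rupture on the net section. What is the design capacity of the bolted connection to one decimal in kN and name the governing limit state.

Bolt shear: A_b = π(22)²/4 = 380.13 mm². φR_n = 0.75 × 469 × 380.13 × 5 × 1 = 668.6 kN.
Bearing (12 mm plate, F_u = 400 MPa): end bolts L_c = 50 − 24/2 = 38, R_n = min(1.2×38×12×400, 2.4×22×12×400) = 218.88 kN/bolt; interior L_c = 72 − 24 = 48, R_n = 253.44 kN/bolt. φR_n = 0.75 × (1×218.88 + 4×253.44) = 924.5 kN.
Block shear: shear path 1×[50+4×72] = 1×338 mm, A_gv = 4056, A_nv = 1×(338 − 4.5×26)×12 = 2652 mm²; tension to near edge: (30 − 0.5×26)×12 = 204 mm². R_n = min(0.6×400×2652, 0.6×250×4056) + 1.0×400×204 = min(636.48, 608.4) + 81.6 = 690 kN. φR_n = 0.75 × 690 = 517.5 kN.
Tension rupture (net): A_n = (131 − 1×26)×12 = 1260 mm² (U = 1.0, A_e = A_n). φR_n = 0.75 × 400 × 1260 = 378.0 kN.
Governing: min(668.6, 924.5, 517.5, 378.0) = 378.0 kN → net-section rupture.

378.0 kN (net-section rupture governs)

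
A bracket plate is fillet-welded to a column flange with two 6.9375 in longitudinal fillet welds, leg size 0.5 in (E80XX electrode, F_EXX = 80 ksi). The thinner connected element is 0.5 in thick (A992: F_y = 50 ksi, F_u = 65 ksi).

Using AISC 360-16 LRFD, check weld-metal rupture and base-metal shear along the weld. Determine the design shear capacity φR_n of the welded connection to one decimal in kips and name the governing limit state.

176.6 kips (weld metal governs)

Weld metal: throat = 0.707×0.5 = 0.3535 in, L = 2×6.9375 = 13.875 in. φR_n = 0.75 × 0.6 × 80 × 0.3535 × 13.875 = 176.6 kips.
Base metal shear (0.5 in plate): yield φR_n = 1.0×0.6×50×0.5×13.875 = 208.1 kips; rupture φR_n = 0.75×0.6×65×0.5×13.875 = 202.9 kips; take 202.9 kips (rupture).
Governing: min(176.6, 202.9) = 176.6 kips → weld metal.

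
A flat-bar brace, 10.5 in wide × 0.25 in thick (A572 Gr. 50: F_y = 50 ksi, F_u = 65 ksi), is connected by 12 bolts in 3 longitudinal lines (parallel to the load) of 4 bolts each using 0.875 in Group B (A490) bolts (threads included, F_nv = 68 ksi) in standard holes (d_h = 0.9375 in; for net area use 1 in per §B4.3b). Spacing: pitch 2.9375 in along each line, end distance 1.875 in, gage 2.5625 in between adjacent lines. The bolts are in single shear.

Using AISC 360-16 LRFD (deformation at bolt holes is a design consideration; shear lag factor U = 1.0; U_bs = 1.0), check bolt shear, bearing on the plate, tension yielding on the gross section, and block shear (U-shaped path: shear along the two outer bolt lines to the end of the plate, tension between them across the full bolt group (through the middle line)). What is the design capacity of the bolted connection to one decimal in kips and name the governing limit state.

Bolt shear: A_b = π(0.875)²/4 = 0.60132 in². φR_n = 0.75 × 68 × 0.60132 × 12 × 1 = 368.0 kips.
Bearing (0.25 in plate, F_u = 65 ksi): end bolts L_c = 1.875 − 0.9375/2 = 1.40625, R_n = min(1.2×1.40625×0.25×65, 2.4×0.875×0.25×65) = 27.422 kips/bolt; interior L_c = 2.9375 − 0.9375 = 2, R_n = 34.125 kips/bolt. φR_n = 0.75 × (3×27.422 + 9×34.125) = 292.0 kips.
Tension yield (gross): A_g = 10.5×0.25 = 2.625 in². φR_n = 0.90 × 50 × 2.625 = 118.1 kips.
Block shear: shear path 2×[1.875+3×2.9375] = 2×10.6875 in, A_gv = 5.3438, A_nv = 2×(10.6875 − 3.5×1)×0.25 = 3.5938 in²; tension across gage: (5.125 − 2×1)×0.25 = 0.78125 in². R_n = min(0.6×65×3.5938, 0.6×50×5.3438) + 1.0×65×0.78125 = min(140.16, 160.31) + 50.781 = 190.94 kips. φR_n = 0.75 × 190.94 = 143.2 kips.
Governing: min(368.0, 292.0, 118.1, 143.2) = 118.1 kips → gross-section yield.

118.1 kips (gross-section yield governs)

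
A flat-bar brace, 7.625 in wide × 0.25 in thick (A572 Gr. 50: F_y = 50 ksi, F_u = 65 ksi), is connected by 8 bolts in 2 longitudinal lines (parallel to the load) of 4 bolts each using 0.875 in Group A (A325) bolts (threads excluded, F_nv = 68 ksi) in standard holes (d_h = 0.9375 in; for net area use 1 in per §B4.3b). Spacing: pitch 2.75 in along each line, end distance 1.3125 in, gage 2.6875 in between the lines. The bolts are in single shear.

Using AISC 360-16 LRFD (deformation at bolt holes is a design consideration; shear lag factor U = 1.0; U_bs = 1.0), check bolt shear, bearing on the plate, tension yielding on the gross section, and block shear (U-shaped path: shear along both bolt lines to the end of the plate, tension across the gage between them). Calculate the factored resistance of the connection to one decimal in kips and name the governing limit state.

Bolt shear: A_b = π(0.875)²/4 = 0.60132 in². φR_n = 0.75 × 68 × 0.60132 × 8 × 1 = 245.3 kips.
Bearing (0.25 in plate, F_u = 65 ksi): end bolts L_c = 1.3125 − 0.9375/2 = 0.84375, R_n = min(1.2×0.84375×0.25×65, 2.4×0.875×0.25×65) = 16.453 kips/bolt; interior L_c = 2.75 − 0.9375 = 1.8125, R_n = 34.125 kips/bolt. φR_n = 0.75 × (2×16.453 + 6×34.125) = 178.2 kips.
Tension yield (gross): A_g = 7.625×0.25 = 1.9063 in². φR_n = 0.90 × 50 × 1.9063 = 85.8 kips.
Block shear: shear path 2×[1.3125+3×2.75] = 2×9.5625 in, A_gv = 4.7813, A_nv = 2×(9.5625 − 3.5×1)×0.25 = 3.0313 in²; tension across gage: (2.6875 − 1×1)×0.25 = 0.42188 in². R_n = min(0.6×65×3.0313, 0.6×50×4.7813) + 1.0×65×0.42188 = min(118.22, 143.44) + 27.422 = 145.64 kips. φR_n = 0.75 × 145.64 = 109.2 kips.
Governing: min(245.3, 178.2, 85.8, 109.2) = 85.8 kips → gross-section yield.

85.8 kips (gross-section yield governs)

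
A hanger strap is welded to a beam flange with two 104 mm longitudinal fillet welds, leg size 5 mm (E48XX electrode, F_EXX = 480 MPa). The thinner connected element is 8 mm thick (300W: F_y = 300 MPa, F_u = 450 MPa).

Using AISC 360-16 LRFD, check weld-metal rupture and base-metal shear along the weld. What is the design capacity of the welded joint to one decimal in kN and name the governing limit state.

Weld metal: throat = 0.707×5 = 3.535 mm, L = 2×104 = 208 mm. φR_n = 0.75 × 0.6 × 480 × 3.535 × 208 = 158.8 kN.
Base metal shear (8 mm plate): yield φR_n = 1.0×0.6×300×8×208 = 299.5 kN; rupture φR_n = 0.75×0.6×450×8×208 = 337.0 kN; take 299.5 kN (yield).
Governing: min(158.8, 299.5) = 158.8 kN → weld metal.

158.8 kN (weld metal governs)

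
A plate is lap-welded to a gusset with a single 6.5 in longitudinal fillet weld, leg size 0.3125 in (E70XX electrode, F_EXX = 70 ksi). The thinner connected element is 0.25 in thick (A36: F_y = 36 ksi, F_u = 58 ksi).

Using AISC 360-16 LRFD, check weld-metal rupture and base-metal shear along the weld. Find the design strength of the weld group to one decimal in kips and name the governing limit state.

Weld metal: throat = 0.707×0.3125 = 0.22094 in, L = 6.5 in. φR_n = 0.75 × 0.6 × 70 × 0.22094 × 6.5 = 45.2 kips.
Base metal shear (0.25 in plate): yield φR_n = 1.0×0.6×36×0.25×6.5 = 35.1 kips; rupture φR_n = 0.75×0.6×58×0.25×6.5 = 42.4 kips; take 35.1 kips (yield).
Governing: min(45.2, 35.1) = 35.1 kips → base-metal shear.

35.1 kips (base-metal shear governs)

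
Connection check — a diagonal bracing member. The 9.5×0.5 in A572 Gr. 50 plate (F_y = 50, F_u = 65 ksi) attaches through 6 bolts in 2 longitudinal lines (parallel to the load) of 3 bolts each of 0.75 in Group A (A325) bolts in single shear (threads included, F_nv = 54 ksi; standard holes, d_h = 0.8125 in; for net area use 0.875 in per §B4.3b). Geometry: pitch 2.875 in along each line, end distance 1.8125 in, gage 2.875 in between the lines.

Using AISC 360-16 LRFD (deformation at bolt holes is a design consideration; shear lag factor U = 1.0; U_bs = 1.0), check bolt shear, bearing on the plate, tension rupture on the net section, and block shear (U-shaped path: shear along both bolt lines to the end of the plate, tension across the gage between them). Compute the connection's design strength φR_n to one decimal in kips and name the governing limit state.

107.4 kips (bolt shear governs)

Bolt shear: A_b = π(0.75)²/4 = 0.44179 in². φR_n = 0.75 × 54 × 0.44179 × 6 × 1 = 107.4 kips.
Bearing (0.5 in plate, F_u = 65 ksi): end bolts L_c = 1.8125 − 0.8125/2 = 1.40625, R_n = min(1.2×1.40625×0.5×65, 2.4×0.75×0.5×65) = 54.844 kips/bolt; interior L_c = 2.875 − 0.8125 = 2.0625, R_n = 58.5 kips/bolt. φR_n = 0.75 × (2×54.844 + 4×58.5) = 257.8 kips.
Tension rupture (net): A_n = (9.5 − 2×0.875)×0.5 = 3.875 in² (U = 1.0, A_e = A_n). φR_n = 0.75 × 65 × 3.875 = 188.9 kips.
Block shear: shear path 2×[1.8125+2×2.875] = 2×7.5625 in, A_gv = 7.5625, A_nv = 2×(7.5625 − 2.5×0.875)×0.5 = 5.375 in²; tension across gage: (2.875 − 1×0.875)×0.5 = 1 in². R_n = min(0.6×65×5.375, 0.6×50×7.5625) + 1.0×65×1 = min(209.63, 226.88) + 65 = 274.63 kips. φR_n = 0.75 × 274.63 = 206.0 kips.
Governing: min(107.4, 257.8, 188.9, 206.0) = 107.4 kips → bolt shear.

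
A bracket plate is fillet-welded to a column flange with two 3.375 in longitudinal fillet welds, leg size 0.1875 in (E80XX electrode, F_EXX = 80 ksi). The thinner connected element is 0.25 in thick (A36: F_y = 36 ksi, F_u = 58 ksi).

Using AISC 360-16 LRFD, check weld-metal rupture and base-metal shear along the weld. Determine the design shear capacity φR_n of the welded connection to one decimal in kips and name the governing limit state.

32.2 kips (weld metal governs)

Weld metal: throat = 0.707×0.1875 = 0.13256 in, L = 2×3.375 = 6.75 in. φR_n = 0.75 × 0.6 × 80 × 0.13256 × 6.75 = 32.2 kips.
Base metal shear (0.25 in plate): yield φR_n = 1.0×0.6×36×0.25×6.75 = 36.5 kips; rupture φR_n = 0.75×0.6×58×0.25×6.75 = 44.0 kips; take 36.5 kips (yield).
Governing: min(32.2, 36.5) = 32.2 kips → weld metal.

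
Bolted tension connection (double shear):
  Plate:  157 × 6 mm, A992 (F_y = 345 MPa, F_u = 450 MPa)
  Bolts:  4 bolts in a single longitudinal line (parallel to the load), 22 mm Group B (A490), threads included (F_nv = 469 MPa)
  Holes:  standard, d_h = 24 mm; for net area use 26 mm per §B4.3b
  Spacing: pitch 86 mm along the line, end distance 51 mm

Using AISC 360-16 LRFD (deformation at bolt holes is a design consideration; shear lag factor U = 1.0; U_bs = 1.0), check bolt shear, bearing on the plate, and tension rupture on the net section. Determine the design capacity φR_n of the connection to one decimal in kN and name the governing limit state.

265.3 kN (net-section rupture governs)

Bolt shear: A_b = π(22)²/4 = 380.13 mm². φR_n = 0.75 × 469 × 380.13 × 4 × 2 = 1069.7 kN.
Bearing (6 mm plate, F_u = 450 MPa): end bolts L_c = 51 − 24/2 = 39, R_n = min(1.2×39×6×450, 2.4×22×6×450) = 126.36 kN/bolt; interior L_c = 86 − 24 = 62, R_n = 142.56 kN/bolt. φR_n = 0.75 × (1×126.36 + 3×142.56) = 415.5 kN.
Tension rupture (net): A_n = (157 − 1×26)×6 = 786 mm² (U = 1.0, A_e = A_n). φR_n = 0.75 × 450 × 786 = 265.3 kN.
Governing: min(1069.7, 415.5, 265.3) = 265.3 kN → net-section rupture.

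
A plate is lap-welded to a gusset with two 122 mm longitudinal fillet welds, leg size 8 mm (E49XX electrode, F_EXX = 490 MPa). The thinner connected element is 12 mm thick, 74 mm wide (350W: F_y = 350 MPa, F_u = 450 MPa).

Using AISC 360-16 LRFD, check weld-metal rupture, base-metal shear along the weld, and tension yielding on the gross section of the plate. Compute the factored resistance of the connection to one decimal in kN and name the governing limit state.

Weld metal: throat = 0.707×8 = 5.656 mm, L = 2×122 = 244 mm. φR_n = 0.75 × 0.6 × 490 × 5.656 × 244 = 304.3 kN.
Base metal shear (12 mm plate): yield φR_n = 1.0×0.6×350×12×244 = 614.9 kN; rupture φR_n = 0.75×0.6×450×12×244 = 592.9 kN; take 592.9 kN (rupture).
Tension yield (gross): A_g = 74×12 = 888 mm². φR_n = 0.90 × 350 × 888 = 279.7 kN.
Governing: min(304.3, 592.9, 279.7) = 279.7 kN → gross-section yield.

279.7 kN (gross-section yield governs)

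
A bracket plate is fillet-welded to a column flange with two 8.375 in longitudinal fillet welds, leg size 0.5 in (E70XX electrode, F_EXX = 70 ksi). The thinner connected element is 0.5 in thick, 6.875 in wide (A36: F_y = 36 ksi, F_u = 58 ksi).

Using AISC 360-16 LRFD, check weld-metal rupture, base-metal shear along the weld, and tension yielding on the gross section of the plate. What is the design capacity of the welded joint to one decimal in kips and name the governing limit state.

Weld metal: throat = 0.707×0.5 = 0.3535 in, L = 2×8.375 = 16.75 in. φR_n = 0.75 × 0.6 × 70 × 0.3535 × 16.75 = 186.5 kips.
Base metal shear (0.5 in plate): yield φR_n = 1.0×0.6×36×0.5×16.75 = 180.9 kips; rupture φR_n = 0.75×0.6×58×0.5×16.75 = 218.6 kips; take 180.9 kips (yield).
Tension yield (gross): A_g = 6.875×0.5 = 3.4375 in². φR_n = 0.90 × 36 × 3.4375 = 111.4 kips.
Governing: min(186.5, 180.9, 111.4) = 111.4 kips → gross-section yield.

111.4 kips (gross-section yield governs)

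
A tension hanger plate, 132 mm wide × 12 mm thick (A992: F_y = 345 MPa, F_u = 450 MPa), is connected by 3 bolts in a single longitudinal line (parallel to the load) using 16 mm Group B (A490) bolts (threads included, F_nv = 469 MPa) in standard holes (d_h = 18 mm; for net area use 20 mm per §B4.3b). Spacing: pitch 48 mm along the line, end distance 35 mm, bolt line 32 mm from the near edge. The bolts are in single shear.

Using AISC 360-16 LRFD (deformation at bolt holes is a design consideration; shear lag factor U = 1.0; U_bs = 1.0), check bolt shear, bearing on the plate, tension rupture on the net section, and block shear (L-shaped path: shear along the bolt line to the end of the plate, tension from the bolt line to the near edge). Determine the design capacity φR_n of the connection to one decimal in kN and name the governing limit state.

212.2 kN (bolt shear governs)

Bolt shear: A_b = π(16)²/4 = 201.06 mm². φR_n = 0.75 × 469 × 201.06 × 3 × 1 = 212.2 kN.
Bearing (12 mm plate, F_u = 450 MPa): end bolts L_c = 35 − 18/2 = 26, R_n = min(1.2×26×12×450, 2.4×16×12×450) = 168.48 kN/bolt; interior L_c = 48 − 18 = 30, R_n = 194.4 kN/bolt. φR_n = 0.75 × (1×168.48 + 2×194.4) = 418.0 kN.
Tension rupture (net): A_n = (132 − 1×20)×12 = 1344 mm² (U = 1.0, A_e = A_n). φR_n = 0.75 × 450 × 1344 = 453.6 kN.
Block shear: shear path 1×[35+2×48] = 1×131 mm, A_gv = 1572, A_nv = 1×(131 − 2.5×20)×12 = 972 mm²; tension to near edge: (32 − 0.5×20)×12 = 264 mm². R_n = min(0.6×450×972, 0.6×345×1572) + 1.0×450×264 = min(262.44, 325.4) + 118.8 = 381.24 kN. φR_n = 0.75 × 381.24 = 285.9 kN.
Governing: min(212.2, 418.0, 453.6, 285.9) = 212.2 kN → bolt shear.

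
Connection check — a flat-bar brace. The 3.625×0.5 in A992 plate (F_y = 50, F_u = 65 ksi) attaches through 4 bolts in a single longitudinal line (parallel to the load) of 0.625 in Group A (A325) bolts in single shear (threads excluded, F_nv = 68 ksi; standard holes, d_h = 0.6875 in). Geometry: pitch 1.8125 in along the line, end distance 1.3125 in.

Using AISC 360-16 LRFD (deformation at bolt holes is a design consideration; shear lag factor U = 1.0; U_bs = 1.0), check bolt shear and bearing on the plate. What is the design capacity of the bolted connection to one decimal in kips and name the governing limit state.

Bolt shear: A_b = π(0.625)²/4 = 0.3068 in². φR_n = 0.75 × 68 × 0.3068 × 4 × 1 = 62.6 kips.
Bearing (0.5 in plate, F_u = 65 ksi): end bolts L_c = 1.3125 − 0.6875/2 = 0.96875, R_n = min(1.2×0.96875×0.5×65, 2.4×0.625×0.5×65) = 37.781 kips/bolt; interior L_c = 1.8125 − 0.6875 = 1.125, R_n = 43.875 kips/bolt. φR_n = 0.75 × (1×37.781 + 3×43.875) = 127.1 kips.
Governing: min(62.6, 127.1) = 62.6 kips → bolt shear.

62.6 kips (bolt shear governs)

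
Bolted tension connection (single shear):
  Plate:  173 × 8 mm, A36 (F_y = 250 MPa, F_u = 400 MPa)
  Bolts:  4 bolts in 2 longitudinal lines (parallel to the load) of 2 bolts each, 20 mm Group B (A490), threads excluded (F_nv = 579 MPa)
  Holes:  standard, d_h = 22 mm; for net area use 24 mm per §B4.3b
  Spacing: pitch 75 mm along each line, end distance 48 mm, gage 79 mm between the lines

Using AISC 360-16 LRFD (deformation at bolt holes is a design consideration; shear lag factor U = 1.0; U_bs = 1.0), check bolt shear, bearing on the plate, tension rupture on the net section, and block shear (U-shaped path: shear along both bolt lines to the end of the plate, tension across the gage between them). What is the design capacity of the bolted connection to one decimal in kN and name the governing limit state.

Bolt shear: A_b = π(20)²/4 = 314.16 mm². φR_n = 0.75 × 579 × 314.16 × 4 × 1 = 545.7 kN.
Bearing (8 mm plate, F_u = 400 MPa): end bolts L_c = 48 − 22/2 = 37, R_n = min(1.2×37×8×400, 2.4×20×8×400) = 142.08 kN/bolt; interior L_c = 75 − 22 = 53, R_n = 153.6 kN/bolt. φR_n = 0.75 × (2×142.08 + 2×153.6) = 443.5 kN.
Tension rupture (net): A_n = (173 − 2×24)×8 = 1000 mm² (U = 1.0, A_e = A_n). φR_n = 0.75 × 400 × 1000 = 300.0 kN.
Block shear: shear path 2×[48+1×75] = 2×123 mm, A_gv = 1968, A_nv = 2×(123 − 1.5×24)×8 = 1392 mm²; tension across gage: (79 − 1×24)×8 = 440 mm². R_n = min(0.6×400×1392, 0.6×250×1968) + 1.0×400×440 = min(334.08, 295.2) + 176 = 471.2 kN. φR_n = 0.75 × 471.2 = 353.4 kN.
Governing: min(545.7, 443.5, 300.0, 353.4) = 300.0 kN → net-section rupture.

300.0 kN (net-section rupture governs)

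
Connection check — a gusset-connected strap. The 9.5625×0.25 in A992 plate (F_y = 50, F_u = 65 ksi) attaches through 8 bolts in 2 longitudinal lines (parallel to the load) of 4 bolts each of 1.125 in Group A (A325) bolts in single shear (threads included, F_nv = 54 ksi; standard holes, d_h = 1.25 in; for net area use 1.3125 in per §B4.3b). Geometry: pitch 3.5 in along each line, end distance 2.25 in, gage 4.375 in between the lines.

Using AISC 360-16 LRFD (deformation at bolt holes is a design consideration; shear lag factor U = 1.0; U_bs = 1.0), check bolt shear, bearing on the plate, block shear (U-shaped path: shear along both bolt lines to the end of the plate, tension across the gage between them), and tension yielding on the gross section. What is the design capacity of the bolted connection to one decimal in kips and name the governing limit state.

Bolt shear: A_b = π(1.125)²/4 = 0.99402 in². φR_n = 0.75 × 54 × 0.99402 × 8 × 1 = 322.1 kips.
Bearing (0.25 in plate, F_u = 65 ksi): end bolts L_c = 2.25 − 1.25/2 = 1.625, R_n = min(1.2×1.625×0.25×65, 2.4×1.125×0.25×65) = 31.688 kips/bolt; interior L_c = 3.5 − 1.25 = 2.25, R_n = 43.875 kips/bolt. φR_n = 0.75 × (2×31.688 + 6×43.875) = 245.0 kips.
Block shear: shear path 2×[2.25+3×3.5] = 2×12.75 in, A_gv = 6.375, A_nv = 2×(12.75 − 3.5×1.3125)×0.25 = 4.0781 in²; tension across gage: (4.375 − 1×1.3125)×0.25 = 0.76563 in². R_n = min(0.6×65×4.0781, 0.6×50×6.375) + 1.0×65×0.76563 = min(159.05, 191.25) + 49.766 = 208.82 kips. φR_n = 0.75 × 208.82 = 156.6 kips.
Tension yield (gross): A_g = 9.5625×0.25 = 2.3906 in². φR_n = 0.90 × 50 × 2.3906 = 107.6 kips.
Governing: min(322.1, 245.0, 156.6, 107.6) = 107.6 kips → gross-section yield.

107.6 kips (gross-section yield governs)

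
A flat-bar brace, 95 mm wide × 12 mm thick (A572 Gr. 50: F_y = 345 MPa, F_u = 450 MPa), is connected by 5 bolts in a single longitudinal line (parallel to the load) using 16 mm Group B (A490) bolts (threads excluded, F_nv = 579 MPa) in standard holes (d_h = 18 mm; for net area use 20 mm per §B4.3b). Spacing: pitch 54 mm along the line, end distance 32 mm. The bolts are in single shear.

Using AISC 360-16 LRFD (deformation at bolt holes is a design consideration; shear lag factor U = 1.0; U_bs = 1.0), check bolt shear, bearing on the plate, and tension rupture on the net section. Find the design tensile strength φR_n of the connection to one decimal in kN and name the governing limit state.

Bolt shear: A_b = π(16)²/4 = 201.06 mm². φR_n = 0.75 × 579 × 201.06 × 5 × 1 = 436.6 kN.
Bearing (12 mm plate, F_u = 450 MPa): end bolts L_c = 32 − 18/2 = 23, R_n = min(1.2×23×12×450, 2.4×16×12×450) = 149.04 kN/bolt; interior L_c = 54 − 18 = 36, R_n = 207.36 kN/bolt. φR_n = 0.75 × (1×149.04 + 4×207.36) = 733.9 kN.
Tension rupture (net): A_n = (95 − 1×20)×12 = 900 mm² (U = 1.0, A_e = A_n). φR_n = 0.75 × 450 × 900 = 303.8 kN.
Governing: min(436.6, 733.9, 303.8) = 303.8 kN → net-section rupture.

303.8 kN (net-section rupture governs)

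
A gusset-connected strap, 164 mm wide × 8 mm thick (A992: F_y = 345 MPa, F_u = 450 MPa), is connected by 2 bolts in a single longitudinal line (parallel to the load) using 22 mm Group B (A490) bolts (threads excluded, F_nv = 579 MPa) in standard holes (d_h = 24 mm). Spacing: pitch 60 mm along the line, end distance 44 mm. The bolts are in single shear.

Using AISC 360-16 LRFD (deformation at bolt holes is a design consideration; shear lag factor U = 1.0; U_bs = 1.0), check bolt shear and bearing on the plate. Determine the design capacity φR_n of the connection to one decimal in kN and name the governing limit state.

Bolt shear: A_b = π(22)²/4 = 380.13 mm². φR_n = 0.75 × 579 × 380.13 × 2 × 1 = 330.1 kN.
Bearing (8 mm plate, F_u = 450 MPa): end bolts L_c = 44 − 24/2 = 32, R_n = min(1.2×32×8×450, 2.4×22×8×450) = 138.24 kN/bolt; interior L_c = 60 − 24 = 36, R_n = 155.52 kN/bolt. φR_n = 0.75 × (1×138.24 + 1×155.52) = 220.3 kN.
Governing: min(330.1, 220.3) = 220.3 kN → bearing.

220.3 kN (bearing governs)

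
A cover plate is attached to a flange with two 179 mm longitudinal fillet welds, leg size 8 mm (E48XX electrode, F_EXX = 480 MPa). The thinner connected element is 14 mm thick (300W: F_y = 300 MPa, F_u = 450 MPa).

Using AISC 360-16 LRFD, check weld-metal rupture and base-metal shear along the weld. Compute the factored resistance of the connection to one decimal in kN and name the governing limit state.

Weld metal: throat = 0.707×8 = 5.656 mm, L = 2×179 = 358 mm. φR_n = 0.75 × 0.6 × 480 × 5.656 × 358 = 437.4 kN.
Base metal shear (14 mm plate): yield φR_n = 1.0×0.6×300×14×358 = 902.2 kN; rupture φR_n = 0.75×0.6×450×14×358 = 1014.9 kN; take 902.2 kN (yield).
Governing: min(437.4, 902.2) = 437.4 kN → weld metal.

437.4 kN (weld metal governs)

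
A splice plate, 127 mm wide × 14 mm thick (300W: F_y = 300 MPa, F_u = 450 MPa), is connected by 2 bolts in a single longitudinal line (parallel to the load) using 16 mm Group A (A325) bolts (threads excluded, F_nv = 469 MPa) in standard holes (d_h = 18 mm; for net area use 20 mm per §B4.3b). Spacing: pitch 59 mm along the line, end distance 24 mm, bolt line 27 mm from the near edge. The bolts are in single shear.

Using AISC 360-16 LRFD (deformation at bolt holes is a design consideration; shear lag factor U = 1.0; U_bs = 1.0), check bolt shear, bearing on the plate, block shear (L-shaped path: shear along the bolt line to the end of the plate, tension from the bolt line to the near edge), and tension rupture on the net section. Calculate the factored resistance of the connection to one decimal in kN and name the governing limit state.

Bolt shear: A_b = π(16)²/4 = 201.06 mm². φR_n = 0.75 × 469 × 201.06 × 2 × 1 = 141.4 kN.
Bearing (14 mm plate, F_u = 450 MPa): end bolts L_c = 24 − 18/2 = 15, R_n = min(1.2×15×14×450, 2.4×16×14×450) = 113.4 kN/bolt; interior L_c = 59 − 18 = 41, R_n = 241.92 kN/bolt. φR_n = 0.75 × (1×113.4 + 1×241.92) = 266.5 kN.
Block shear: shear path 1×[24+1×59] = 1×83 mm, A_gv = 1162, A_nv = 1×(83 − 1.5×20)×14 = 742 mm²; tension to near edge: (27 − 0.5×20)×14 = 238 mm². R_n = min(0.6×450×742, 0.6×300×1162) + 1.0×450×238 = min(200.34, 209.16) + 107.1 = 307.44 kN. φR_n = 0.75 × 307.44 = 230.6 kN.
Tension rupture (net): A_n = (127 − 1×20)×14 = 1498 mm² (U = 1.0, A_e = A_n). φR_n = 0.75 × 450 × 1498 = 505.6 kN.
Governing: min(141.4, 266.5, 230.6, 505.6) = 141.4 kN → bolt shear.

141.4 kN (bolt shear governs)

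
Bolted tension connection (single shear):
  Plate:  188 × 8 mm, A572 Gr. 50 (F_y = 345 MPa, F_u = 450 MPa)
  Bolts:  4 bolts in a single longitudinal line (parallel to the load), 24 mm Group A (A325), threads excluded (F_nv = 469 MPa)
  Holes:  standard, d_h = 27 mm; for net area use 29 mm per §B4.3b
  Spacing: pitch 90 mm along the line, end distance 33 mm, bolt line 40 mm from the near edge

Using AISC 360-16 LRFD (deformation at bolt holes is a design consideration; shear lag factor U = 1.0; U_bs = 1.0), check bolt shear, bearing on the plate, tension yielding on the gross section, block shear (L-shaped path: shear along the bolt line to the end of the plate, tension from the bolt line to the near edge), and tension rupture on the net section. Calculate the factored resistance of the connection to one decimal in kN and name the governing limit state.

Bolt shear: A_b = π(24)²/4 = 452.39 mm². φR_n = 0.75 × 469 × 452.39 × 4 × 1 = 636.5 kN.
Bearing (8 mm plate, F_u = 450 MPa): end bolts L_c = 33 − 27/2 = 19.5, R_n = min(1.2×19.5×8×450, 2.4×24×8×450) = 84.24 kN/bolt; interior L_c = 90 − 27 = 63, R_n = 207.36 kN/bolt. φR_n = 0.75 × (1×84.24 + 3×207.36) = 529.7 kN.
Tension yield (gross): A_g = 188×8 = 1504 mm². φR_n = 0.90 × 345 × 1504 = 467.0 kN.
Block shear: shear path 1×[33+3×90] = 1×303 mm, A_gv = 2424, A_nv = 1×(303 − 3.5×29)×8 = 1612 mm²; tension to near edge: (40 − 0.5×29)×8 = 204 mm². R_n = min(0.6×450×1612, 0.6×345×2424) + 1.0×450×204 = min(435.24, 501.77) + 91.8 = 527.04 kN. φR_n = 0.75 × 527.04 = 395.3 kN.
Tension rupture (net): A_n = (188 − 1×29)×8 = 1272 mm² (U = 1.0, A_e = A_n). φR_n = 0.75 × 450 × 1272 = 429.3 kN.
Governing: min(636.5, 529.7, 467.0, 395.3, 429.3) = 395.3 kN → block shear.

395.3 kN (block shear governs)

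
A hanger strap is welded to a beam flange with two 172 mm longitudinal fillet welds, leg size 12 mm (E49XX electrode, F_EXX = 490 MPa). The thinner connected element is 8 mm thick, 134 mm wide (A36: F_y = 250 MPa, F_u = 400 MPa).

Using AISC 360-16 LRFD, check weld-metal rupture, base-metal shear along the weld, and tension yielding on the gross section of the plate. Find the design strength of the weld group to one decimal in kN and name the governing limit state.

Weld metal: throat = 0.707×12 = 8.484 mm, L = 2×172 = 344 mm. φR_n = 0.75 × 0.6 × 490 × 8.484 × 344 = 643.5 kN.
Base metal shear (8 mm plate): yield φR_n = 1.0×0.6×250×8×344 = 412.8 kN; rupture φR_n = 0.75×0.6×400×8×344 = 495.4 kN; take 412.8 kN (yield).
Tension yield (gross): A_g = 134×8 = 1072 mm². φR_n = 0.90 × 250 × 1072 = 241.2 kN.
Governing: min(643.5, 412.8, 241.2) = 241.2 kN → gross-section yield.

241.2 kN (gross-section yield governs)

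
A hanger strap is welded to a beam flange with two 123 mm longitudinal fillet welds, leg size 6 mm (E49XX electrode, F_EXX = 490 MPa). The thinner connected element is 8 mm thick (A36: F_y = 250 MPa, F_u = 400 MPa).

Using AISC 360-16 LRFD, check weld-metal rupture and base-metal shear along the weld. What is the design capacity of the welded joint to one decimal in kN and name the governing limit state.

Weld metal: throat = 0.707×6 = 4.242 mm, L = 2×123 = 246 mm. φR_n = 0.75 × 0.6 × 490 × 4.242 × 246 = 230.1 kN.
Base metal shear (8 mm plate): yield φR_n = 1.0×0.6×250×8×246 = 295.2 kN; rupture φR_n = 0.75×0.6×400×8×246 = 354.2 kN; take 295.2 kN (yield).
Governing: min(230.1, 295.2) = 230.1 kN → weld metal.

230.1 kN (weld metal governs)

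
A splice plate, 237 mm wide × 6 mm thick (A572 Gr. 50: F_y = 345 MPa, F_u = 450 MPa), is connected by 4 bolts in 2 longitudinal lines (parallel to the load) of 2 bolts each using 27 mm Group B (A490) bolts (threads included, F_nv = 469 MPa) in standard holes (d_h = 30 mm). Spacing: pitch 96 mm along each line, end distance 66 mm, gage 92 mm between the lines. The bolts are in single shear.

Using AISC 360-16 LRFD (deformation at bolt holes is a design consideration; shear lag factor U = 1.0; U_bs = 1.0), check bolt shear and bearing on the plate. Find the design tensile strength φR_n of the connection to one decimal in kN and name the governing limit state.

Bolt shear: A_b = π(27)²/4 = 572.56 mm². φR_n = 0.75 × 469 × 572.56 × 4 × 1 = 805.6 kN.
Bearing (6 mm plate, F_u = 450 MPa): end bolts L_c = 66 − 30/2 = 51, R_n = min(1.2×51×6×450, 2.4×27×6×450) = 165.24 kN/bolt; interior L_c = 96 − 30 = 66, R_n = 174.96 kN/bolt. φR_n = 0.75 × (2×165.24 + 2×174.96) = 510.3 kN.
Governing: min(805.6, 510.3) = 510.3 kN → bearing.

510.3 kN (bearing governs)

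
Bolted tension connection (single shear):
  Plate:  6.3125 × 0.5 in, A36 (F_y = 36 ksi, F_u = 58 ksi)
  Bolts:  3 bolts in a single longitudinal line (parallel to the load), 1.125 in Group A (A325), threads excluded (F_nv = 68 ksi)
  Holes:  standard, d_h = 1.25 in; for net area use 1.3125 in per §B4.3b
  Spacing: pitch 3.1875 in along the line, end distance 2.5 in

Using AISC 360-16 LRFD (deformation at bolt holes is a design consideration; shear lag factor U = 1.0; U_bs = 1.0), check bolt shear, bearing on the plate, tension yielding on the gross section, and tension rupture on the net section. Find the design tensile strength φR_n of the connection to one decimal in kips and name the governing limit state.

102.3 kips (gross-section yield governs)

Bolt shear: A_b = π(1.125)²/4 = 0.99402 in². φR_n = 0.75 × 68 × 0.99402 × 3 × 1 = 152.1 kips.
Bearing (0.5 in plate, F_u = 58 ksi): end bolts L_c = 2.5 − 1.25/2 = 1.875, R_n = min(1.2×1.875×0.5×58, 2.4×1.125×0.5×58) = 65.25 kips/bolt; interior L_c = 3.1875 − 1.25 = 1.9375, R_n = 67.425 kips/bolt. φR_n = 0.75 × (1×65.25 + 2×67.425) = 150.1 kips.
Tension yield (gross): A_g = 6.3125×0.5 = 3.1563 in². φR_n = 0.90 × 36 × 3.1563 = 102.3 kips.
Tension rupture (net): A_n = (6.3125 − 1×1.3125)×0.5 = 2.5 in² (U = 1.0, A_e = A_n). φR_n = 0.75 × 58 × 2.5 = 108.8 kips.
Governing: min(152.1, 150.1, 102.3, 108.8) = 102.3 kips → gross-section yield.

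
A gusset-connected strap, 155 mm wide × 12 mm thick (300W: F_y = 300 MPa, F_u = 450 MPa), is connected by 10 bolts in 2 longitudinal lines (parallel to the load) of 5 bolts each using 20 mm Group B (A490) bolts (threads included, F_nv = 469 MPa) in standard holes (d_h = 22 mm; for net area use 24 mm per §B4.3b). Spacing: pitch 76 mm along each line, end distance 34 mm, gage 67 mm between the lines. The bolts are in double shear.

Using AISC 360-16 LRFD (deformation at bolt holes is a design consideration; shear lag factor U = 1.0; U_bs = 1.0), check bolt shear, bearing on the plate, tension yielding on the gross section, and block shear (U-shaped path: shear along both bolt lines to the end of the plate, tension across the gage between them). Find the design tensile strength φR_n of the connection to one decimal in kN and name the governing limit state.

Bolt shear: A_b = π(20)²/4 = 314.16 mm². φR_n = 0.75 × 469 × 314.16 × 10 × 2 = 2210.1 kN.
Bearing (12 mm plate, F_u = 450 MPa): end bolts L_c = 34 − 22/2 = 23, R_n = min(1.2×23×12×450, 2.4×20×12×450) = 149.04 kN/bolt; interior L_c = 76 − 22 = 54, R_n = 259.2 kN/bolt. φR_n = 0.75 × (2×149.04 + 8×259.2) = 1778.8 kN.
Tension yield (gross): A_g = 155×12 = 1860 mm². φR_n = 0.90 × 300 × 1860 = 502.2 kN.
Block shear: shear path 2×[34+4×76] = 2×338 mm, A_gv = 8112, A_nv = 2×(338 − 4.5×24)×12 = 5520 mm²; tension across gage: (67 − 1×24)×12 = 516 mm². R_n = min(0.6×450×5520, 0.6×300×8112) + 1.0×450×516 = min(1490.4, 1460.2) + 232.2 = 1692.4 kN. φR_n = 0.75 × 1692.4 = 1269.3 kN.
Governing: min(2210.1, 1778.8, 502.2, 1269.3) = 502.2 kN → gross-section yield.

502.2 kN (gross-section yield governs)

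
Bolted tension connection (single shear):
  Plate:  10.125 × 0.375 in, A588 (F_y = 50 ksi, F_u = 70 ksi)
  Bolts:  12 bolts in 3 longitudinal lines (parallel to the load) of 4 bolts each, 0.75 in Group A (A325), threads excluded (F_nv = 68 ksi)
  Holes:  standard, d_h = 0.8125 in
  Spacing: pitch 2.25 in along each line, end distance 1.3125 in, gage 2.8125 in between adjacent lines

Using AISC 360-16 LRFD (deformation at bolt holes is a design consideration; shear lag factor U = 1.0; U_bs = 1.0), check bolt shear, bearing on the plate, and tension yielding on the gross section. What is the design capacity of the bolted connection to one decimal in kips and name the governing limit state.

170.9 kips (gross-section yield governs)

Bolt shear: A_b = π(0.75)²/4 = 0.44179 in². φR_n = 0.75 × 68 × 0.44179 × 12 × 1 = 270.4 kips.
Bearing (0.375 in plate, F_u = 70 ksi): end bolts L_c = 1.3125 − 0.8125/2 = 0.90625, R_n = min(1.2×0.90625×0.375×70, 2.4×0.75×0.375×70) = 28.547 kips/bolt; interior L_c = 2.25 − 0.8125 = 1.4375, R_n = 45.281 kips/bolt. φR_n = 0.75 × (3×28.547 + 9×45.281) = 369.9 kips.
Tension yield (gross): A_g = 10.125×0.375 = 3.7969 in². φR_n = 0.90 × 50 × 3.7969 = 170.9 kips.
Governing: min(270.4, 369.9, 170.9) = 170.9 kips → gross-section yield.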